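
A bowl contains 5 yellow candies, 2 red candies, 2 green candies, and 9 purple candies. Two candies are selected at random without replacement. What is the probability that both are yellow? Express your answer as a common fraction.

P(every draw is yellow) = 5/18 × 4/17 = 20/306 = 10/153.

10/153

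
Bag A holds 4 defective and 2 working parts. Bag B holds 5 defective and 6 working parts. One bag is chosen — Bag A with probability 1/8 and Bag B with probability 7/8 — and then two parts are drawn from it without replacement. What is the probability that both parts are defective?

From Bag A: P(both defective) = (4/6)(3/5) = 2/5.
From Bag B: P(both defective) = (5/11)(4/10) = 2/11.
Total probability = (1/8)(2/5) + (7/8)(2/11) = 23/110.

23/110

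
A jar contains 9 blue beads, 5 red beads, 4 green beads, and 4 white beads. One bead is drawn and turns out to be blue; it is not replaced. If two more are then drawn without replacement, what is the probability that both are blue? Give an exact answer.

After the first draw, 8 of the remaining 21 beads are blue.
P = 8/21 × 7/20 = 56/420 = 2/15.

2/15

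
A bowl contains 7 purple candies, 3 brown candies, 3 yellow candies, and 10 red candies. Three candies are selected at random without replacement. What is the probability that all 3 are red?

P(every draw is red) = 10/23 × 9/22 × 8/21 = 720/10626 = 120/1771.

120/1771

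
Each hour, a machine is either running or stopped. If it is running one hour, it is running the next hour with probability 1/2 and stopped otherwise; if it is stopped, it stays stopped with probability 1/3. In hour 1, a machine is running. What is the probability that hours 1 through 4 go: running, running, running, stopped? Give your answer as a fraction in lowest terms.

1/8

Hour 1 is given. For each transition, use the conditional probability from the current state:
P(running | running) = 1/2; P(running | running) = 1/2; P(stopped | running) = 1/2.
P = 1/2 × 1/2 × 1/2 = 1/8.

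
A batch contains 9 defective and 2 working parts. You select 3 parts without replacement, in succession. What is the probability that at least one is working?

P(no working) = 9/11 × 8/10 × 7/9 = 504/990 = 28/55.
P(at least one) = 1 − 28/55 = 27/55.

27/55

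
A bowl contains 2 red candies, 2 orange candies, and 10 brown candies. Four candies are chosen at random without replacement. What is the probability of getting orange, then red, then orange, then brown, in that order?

5/3003

Each draw changes the counts, so multiply the conditional probabilities along the sequence:
P = 2/14 × 2/13 × 1/12 × 10/11 = 40/24024 = 5/3003.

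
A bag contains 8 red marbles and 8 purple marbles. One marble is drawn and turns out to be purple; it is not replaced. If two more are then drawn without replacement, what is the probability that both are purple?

With the first marble removed, 7 purple remain out of 15.
P = 7/15 × 6/14 = 42/210 = 1/5.

1/5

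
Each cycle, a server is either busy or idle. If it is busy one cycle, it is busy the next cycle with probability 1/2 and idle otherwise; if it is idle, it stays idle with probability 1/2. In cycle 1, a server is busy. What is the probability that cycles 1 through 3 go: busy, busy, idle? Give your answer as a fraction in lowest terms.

1/4

Cycle 1 is given. For each transition, use the conditional probability from the current state:
P(busy | busy) = 1/2; P(idle | busy) = 1/2.
P = 1/2 × 1/2 = 1/4.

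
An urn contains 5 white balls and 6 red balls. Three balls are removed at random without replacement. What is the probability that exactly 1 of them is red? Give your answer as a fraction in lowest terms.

One ordering (red drawn first) has probability 6/11 × 5/10 × 4/9 = 120/990 = 4/33.
There are C(3,1) = 3 such orderings, each equally likely, so P = 3 × 4/33 = 4/11.

4/11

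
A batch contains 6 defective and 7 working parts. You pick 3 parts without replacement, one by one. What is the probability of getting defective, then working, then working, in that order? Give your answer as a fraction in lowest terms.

Chain rule:
P = 6/13 × 7/12 × 6/11 = 252/1716 = 21/143.

21/143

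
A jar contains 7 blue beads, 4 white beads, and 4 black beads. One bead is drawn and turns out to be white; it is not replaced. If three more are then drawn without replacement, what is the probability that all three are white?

With the first bead removed, 3 white remain out of 14.
P = 3/14 × 2/13 × 1/12 = 6/2184 = 1/364.

1/364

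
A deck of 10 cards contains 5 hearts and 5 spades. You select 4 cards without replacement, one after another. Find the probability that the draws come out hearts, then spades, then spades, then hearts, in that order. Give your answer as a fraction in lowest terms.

Multiply the probability of each draw given the previous ones:
P = 5/10 × 5/9 × 4/8 × 4/7 = 400/5040 = 5/63.

5/63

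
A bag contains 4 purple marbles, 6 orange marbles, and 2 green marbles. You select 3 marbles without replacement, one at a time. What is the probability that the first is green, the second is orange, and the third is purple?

Chain rule:
P = 2/12 × 6/11 × 4/10 = 48/1320 = 2/55.

2/55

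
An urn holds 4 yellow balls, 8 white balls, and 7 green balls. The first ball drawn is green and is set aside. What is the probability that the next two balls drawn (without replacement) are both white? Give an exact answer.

With the first ball removed, 8 white remain out of 18.
P = 8/18 × 7/17 = 56/306 = 28/153.

28/153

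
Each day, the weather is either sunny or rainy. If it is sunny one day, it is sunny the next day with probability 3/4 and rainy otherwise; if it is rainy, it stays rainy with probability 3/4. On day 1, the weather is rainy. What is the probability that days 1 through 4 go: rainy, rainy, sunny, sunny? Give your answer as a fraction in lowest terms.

9/64

Day 1 is given. For each transition, use the conditional probability from the current state:
P(rainy | rainy) = 3/4; P(sunny | rainy) = 1/4; P(sunny | sunny) = 3/4.
P = 3/4 × 1/4 × 3/4 = 9/64.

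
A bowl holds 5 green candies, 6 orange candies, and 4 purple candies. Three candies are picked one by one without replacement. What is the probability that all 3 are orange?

P(every draw is orange) = 6/15 × 5/14 × 4/13 = 120/2730 = 4/91.

4/91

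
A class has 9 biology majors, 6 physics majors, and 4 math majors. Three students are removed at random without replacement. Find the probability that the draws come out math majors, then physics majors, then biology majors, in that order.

Chain rule:
P = 4/19 × 6/18 × 9/17 = 216/5814 = 12/323.

12/323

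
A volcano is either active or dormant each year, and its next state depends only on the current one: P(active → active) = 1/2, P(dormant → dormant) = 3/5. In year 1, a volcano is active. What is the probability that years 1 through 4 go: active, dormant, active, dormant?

1/10

Year 1 is given. For each transition, use the conditional probability from the current state:
P(dormant | active) = 1/2; P(active | dormant) = 2/5; P(dormant | active) = 1/2.
P = 1/2 × 2/5 × 1/2 = 2/20 = 1/10.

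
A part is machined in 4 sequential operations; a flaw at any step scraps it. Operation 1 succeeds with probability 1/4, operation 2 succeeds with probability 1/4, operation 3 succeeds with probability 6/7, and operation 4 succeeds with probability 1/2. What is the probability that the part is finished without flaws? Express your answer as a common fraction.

3/112

The events are sequential, so multiply the conditional probabilities:
P = 1/4 × 1/4 × 6/7 × 1/2 = 6/224 = 3/112.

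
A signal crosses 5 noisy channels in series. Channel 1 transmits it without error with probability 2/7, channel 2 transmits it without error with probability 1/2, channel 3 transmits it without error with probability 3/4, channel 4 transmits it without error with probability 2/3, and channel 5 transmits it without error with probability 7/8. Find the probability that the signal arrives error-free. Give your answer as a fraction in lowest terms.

Multiplying along the chain,
P = 2/7 × 1/2 × 3/4 × 2/3 × 7/8 = 84/1344 = 1/16.

1/16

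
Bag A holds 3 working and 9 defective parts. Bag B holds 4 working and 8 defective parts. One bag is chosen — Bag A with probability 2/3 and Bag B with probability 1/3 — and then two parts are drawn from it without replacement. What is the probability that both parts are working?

From Bag A: P(both working) = (3/12)(2/11) = 1/22.
From Bag B: P(both working) = (4/12)(3/11) = 1/11.
Total probability = (2/3)(1/22) + (1/3)(1/11) = 2/33.

2/33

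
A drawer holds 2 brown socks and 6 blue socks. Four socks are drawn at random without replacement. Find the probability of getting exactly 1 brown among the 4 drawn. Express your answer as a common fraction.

One ordering (brown drawn first) has probability 2/8 × 6/7 × 5/6 × 4/5 = 240/1680 = 1/7.
There are C(4,1) = 4 such orderings, each equally likely, so P = 4 × 1/7 = 4/7.

4/7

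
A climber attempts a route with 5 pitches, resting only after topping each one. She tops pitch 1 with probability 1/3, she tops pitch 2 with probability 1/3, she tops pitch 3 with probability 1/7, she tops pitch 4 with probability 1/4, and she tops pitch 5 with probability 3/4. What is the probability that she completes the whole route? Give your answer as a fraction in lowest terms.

Multiplying along the chain,
P = 1/3 × 1/3 × 1/7 × 1/4 × 3/4 = 3/1008 = 1/336.

1/336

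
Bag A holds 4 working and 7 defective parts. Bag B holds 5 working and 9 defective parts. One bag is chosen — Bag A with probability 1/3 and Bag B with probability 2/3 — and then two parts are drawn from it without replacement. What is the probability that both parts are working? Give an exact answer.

From Bag A: P(both working) = (4/11)(3/10) = 6/55.
From Bag B: P(both working) = (5/14)(4/13) = 10/91.
Total probability = (1/3)(6/55) + (2/3)(10/91) = 1646/15015.

1646/15015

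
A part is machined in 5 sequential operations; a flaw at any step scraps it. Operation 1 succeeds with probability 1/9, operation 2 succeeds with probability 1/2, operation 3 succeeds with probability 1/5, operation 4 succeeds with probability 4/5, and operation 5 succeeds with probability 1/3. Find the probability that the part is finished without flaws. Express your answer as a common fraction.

The events are sequential, so multiply the conditional probabilities:
P = 1/9 × 1/2 × 1/5 × 4/5 × 1/3 = 4/1350 = 2/675.

2/675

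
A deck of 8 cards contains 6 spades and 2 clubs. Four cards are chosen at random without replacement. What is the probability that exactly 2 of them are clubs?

One ordering (clubs drawn first) has probability 2/8 × 1/7 × 6/6 × 5/5 = 60/1680 = 1/28.
There are C(4,2) = 6 such orderings, each equally likely, so P = 6 × 1/28 = 3/14.

3/14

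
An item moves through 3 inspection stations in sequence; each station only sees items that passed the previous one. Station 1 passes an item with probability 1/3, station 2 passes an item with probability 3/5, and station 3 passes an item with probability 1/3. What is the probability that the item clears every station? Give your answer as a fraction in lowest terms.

Each stage is reached only if all earlier stages succeed, so
P = 1/3 × 3/5 × 1/3 = 3/45 = 1/15.

1/15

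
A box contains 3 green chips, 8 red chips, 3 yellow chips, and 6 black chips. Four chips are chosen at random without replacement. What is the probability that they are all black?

P(all black) = 6/20 × 5/19 × 4/18 × 3/17 = 360/116280 = 1/323.

1/323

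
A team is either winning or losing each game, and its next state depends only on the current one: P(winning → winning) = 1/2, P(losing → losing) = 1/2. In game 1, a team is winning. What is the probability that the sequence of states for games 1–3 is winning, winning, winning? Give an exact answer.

Game 1 is given. For each transition, use the conditional probability from the current state:
P(winning | winning) = 1/2; P(winning | winning) = 1/2.
P = 1/2 × 1/2 = 1/4.

1/4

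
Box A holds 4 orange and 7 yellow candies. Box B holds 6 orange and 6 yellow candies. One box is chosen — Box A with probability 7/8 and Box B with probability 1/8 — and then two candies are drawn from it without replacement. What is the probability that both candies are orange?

109/880

From Box A: P(both orange) = (4/11)(3/10) = 6/55.
From Box B: P(both orange) = (6/12)(5/11) = 5/22.
Total probability = (7/8)(6/55) + (1/8)(5/22) = 109/880.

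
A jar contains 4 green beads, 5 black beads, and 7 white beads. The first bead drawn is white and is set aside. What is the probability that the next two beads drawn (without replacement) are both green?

After the first draw, 4 of the remaining 15 beads are green.
P = 4/15 × 3/14 = 12/210 = 2/35.

2/35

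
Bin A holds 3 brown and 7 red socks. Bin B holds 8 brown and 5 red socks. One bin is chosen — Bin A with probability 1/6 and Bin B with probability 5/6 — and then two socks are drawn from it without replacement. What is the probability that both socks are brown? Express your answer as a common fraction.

121/390

From Bin A: P(both brown) = (3/10)(2/9) = 1/15.
From Bin B: P(both brown) = (8/13)(7/12) = 14/39.
Total probability = (1/6)(1/15) + (5/6)(14/39) = 121/390.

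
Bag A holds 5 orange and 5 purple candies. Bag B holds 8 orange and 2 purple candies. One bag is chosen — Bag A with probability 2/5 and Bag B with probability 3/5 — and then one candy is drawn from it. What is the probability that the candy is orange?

From Bag A: P(orange) = 5/10.
From Bag B: P(orange) = 8/10.
Total probability = (2/5)(5/10) + (3/5)(8/10) = 17/25.

17/25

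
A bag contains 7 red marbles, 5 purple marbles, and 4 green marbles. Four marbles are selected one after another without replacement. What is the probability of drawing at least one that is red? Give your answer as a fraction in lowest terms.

P(no red) = 9/16 × 8/15 × 7/14 × 6/13 = 3024/43680 = 9/130.
P(at least one) = 1 − 9/130 = 121/130.

121/130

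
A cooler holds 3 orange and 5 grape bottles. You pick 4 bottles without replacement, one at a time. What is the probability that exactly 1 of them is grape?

1/14

One ordering (grape drawn first) has probability 5/8 × 3/7 × 2/6 × 1/5 = 30/1680 = 1/56.
There are C(4,1) = 4 such orderings, each equally likely, so P = 4 × 1/56 = 1/14.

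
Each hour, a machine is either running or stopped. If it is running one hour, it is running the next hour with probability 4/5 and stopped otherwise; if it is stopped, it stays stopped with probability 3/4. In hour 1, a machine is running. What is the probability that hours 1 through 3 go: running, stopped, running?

1/20

Hour 1 is given. For each transition, use the conditional probability from the current state:
P(stopped | running) = 1/5; P(running | stopped) = 1/4.
P = 1/5 × 1/4 = 1/20.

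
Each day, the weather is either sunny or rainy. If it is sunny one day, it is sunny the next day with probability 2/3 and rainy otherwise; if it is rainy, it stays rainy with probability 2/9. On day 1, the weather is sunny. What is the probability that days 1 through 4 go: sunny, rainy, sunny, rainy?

Day 1 is given. For each transition, use the conditional probability from the current state:
P(rainy | sunny) = 1/3; P(sunny | rainy) = 7/9; P(rainy | sunny) = 1/3.
P = 1/3 × 7/9 × 1/3 = 7/81.

7/81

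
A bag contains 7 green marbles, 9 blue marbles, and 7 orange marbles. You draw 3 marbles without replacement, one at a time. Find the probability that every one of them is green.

P = 7/23 × 6/22 × 5/21 = 210/10626 = 5/253.

5/253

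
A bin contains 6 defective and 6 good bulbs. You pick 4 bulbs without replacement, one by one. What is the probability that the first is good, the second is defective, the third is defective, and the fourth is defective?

Multiply the probability of each draw given the previous ones:
P = 6/12 × 6/11 × 5/10 × 4/9 = 720/11880 = 2/33.

2/33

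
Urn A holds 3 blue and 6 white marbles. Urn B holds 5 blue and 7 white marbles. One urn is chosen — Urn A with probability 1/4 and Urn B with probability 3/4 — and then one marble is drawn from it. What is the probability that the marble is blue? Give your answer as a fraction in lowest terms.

From Urn A: P(blue) = 3/9.
From Urn B: P(blue) = 5/12.
Total probability = (1/4)(3/9) + (3/4)(5/12) = 19/48.

19/48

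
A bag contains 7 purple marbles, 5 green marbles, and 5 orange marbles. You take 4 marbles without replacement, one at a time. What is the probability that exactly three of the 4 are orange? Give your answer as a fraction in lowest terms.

6/119

One ordering (orange drawn first) has probability 5/17 × 4/16 × 3/15 × 12/14 = 720/57120 = 3/238.
There are C(4,3) = 4 such orderings, each equally likely, so P = 4 × 3/238 = 6/119.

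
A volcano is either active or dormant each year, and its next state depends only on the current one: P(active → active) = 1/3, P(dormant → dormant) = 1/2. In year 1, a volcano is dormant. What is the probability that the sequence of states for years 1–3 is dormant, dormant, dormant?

1/4

Year 1 is given. For each transition, use the conditional probability from the current state:
P(dormant | dormant) = 1/2; P(dormant | dormant) = 1/2.
P = 1/2 × 1/2 = 1/4.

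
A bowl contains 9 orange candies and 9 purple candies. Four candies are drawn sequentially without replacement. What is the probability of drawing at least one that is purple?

P(no purple) = 9/18 × 8/17 × 7/16 × 6/15 = 3024/73440 = 7/170.
P(at least one) = 1 − 7/170 = 163/170.

163/170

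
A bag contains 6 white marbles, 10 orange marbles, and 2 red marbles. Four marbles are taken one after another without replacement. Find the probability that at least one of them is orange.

P(no orange) = 8/18 × 7/17 × 6/16 × 5/15 = 1680/73440 = 7/306.
P(at least one) = 1 − 7/306 = 299/306.

299/306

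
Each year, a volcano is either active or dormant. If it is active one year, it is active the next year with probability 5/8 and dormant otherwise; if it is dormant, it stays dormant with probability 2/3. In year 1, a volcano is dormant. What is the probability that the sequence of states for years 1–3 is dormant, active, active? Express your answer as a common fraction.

Year 1 is given. For each transition, use the conditional probability from the current state:
P(active | dormant) = 1/3; P(active | active) = 5/8.
P = 1/3 × 5/8 = 5/24.

5/24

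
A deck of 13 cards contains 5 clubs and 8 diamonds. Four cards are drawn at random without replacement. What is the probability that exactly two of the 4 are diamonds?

56/143

One ordering (diamonds drawn first) has probability 8/13 × 7/12 × 5/11 × 4/10 = 1120/17160 = 28/429.
There are C(4,2) = 6 such orderings, each equally likely, so P = 6 × 28/429 = 56/143.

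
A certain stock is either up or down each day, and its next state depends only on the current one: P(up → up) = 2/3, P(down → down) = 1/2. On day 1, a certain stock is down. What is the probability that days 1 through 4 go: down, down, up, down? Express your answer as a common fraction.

1/12

Day 1 is given. For each transition, use the conditional probability from the current state:
P(down | down) = 1/2; P(up | down) = 1/2; P(down | up) = 1/3.
P = 1/2 × 1/2 × 1/3 = 1/12.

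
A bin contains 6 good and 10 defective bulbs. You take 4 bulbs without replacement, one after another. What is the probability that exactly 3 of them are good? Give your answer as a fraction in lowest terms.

One ordering (good drawn first) has probability 6/16 × 5/15 × 4/14 × 10/13 = 1200/43680 = 5/182.
There are C(4,3) = 4 such orderings, each equally likely, so P = 4 × 5/182 = 10/91.

10/91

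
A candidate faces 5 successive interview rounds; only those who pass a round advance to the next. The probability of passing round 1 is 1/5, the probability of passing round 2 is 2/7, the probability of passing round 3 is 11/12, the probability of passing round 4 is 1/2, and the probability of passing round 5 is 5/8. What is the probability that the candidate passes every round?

11/672

Each stage is reached only if all earlier stages succeed, so
P = 1/5 × 2/7 × 11/12 × 1/2 × 5/8 = 110/6720 = 11/672.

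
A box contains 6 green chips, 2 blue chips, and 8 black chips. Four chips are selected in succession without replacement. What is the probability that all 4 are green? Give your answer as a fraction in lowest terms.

3/364

P(all green) = 6/16 × 5/15 × 4/14 × 3/13 = 360/43680 = 3/364.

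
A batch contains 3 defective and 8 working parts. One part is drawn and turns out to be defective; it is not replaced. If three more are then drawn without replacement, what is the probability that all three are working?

7/15

With the first part removed, 8 working remain out of 10.
P = 8/10 × 7/9 × 6/8 = 336/720 = 7/15.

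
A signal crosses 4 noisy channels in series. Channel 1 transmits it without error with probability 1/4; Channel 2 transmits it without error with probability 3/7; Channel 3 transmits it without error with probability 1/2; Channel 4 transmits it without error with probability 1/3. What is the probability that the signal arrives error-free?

1/56

Multiplying along the chain,
P = 1/4 × 3/7 × 1/2 × 1/3 = 3/168 = 1/56.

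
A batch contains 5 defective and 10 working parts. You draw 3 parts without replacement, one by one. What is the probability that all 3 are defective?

P(every draw is defective) = 5/15 × 4/14 × 3/13 = 60/2730 = 2/91.

2/91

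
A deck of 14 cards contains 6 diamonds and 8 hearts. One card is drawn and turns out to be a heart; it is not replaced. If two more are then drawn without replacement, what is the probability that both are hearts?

7/26

After the first draw, 7 of the remaining 13 cards are hearts.
P = 7/13 × 6/12 = 42/156 = 7/26.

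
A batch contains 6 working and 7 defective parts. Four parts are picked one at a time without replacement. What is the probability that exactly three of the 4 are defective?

42/143

One ordering (defective drawn first) has probability 7/13 × 6/12 × 5/11 × 6/10 = 1260/17160 = 21/286.
There are C(4,3) = 4 such orderings, each equally likely, so P = 4 × 21/286 = 42/143.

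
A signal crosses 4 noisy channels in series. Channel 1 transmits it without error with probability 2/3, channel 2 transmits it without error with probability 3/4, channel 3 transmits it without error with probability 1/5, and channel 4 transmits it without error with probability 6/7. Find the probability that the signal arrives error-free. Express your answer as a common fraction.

3/35

The events are sequential, so multiply the conditional probabilities:
P = 2/3 × 3/4 × 1/5 × 6/7 = 36/420 = 3/35.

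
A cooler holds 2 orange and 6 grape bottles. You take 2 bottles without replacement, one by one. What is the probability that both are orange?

1/28

P(all orange) = 2/8 × 1/7 = 2/56 = 1/28.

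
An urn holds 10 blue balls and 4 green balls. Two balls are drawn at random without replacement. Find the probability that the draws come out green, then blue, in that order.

Multiply the probability of each draw given the previous ones:
P = 4/14 × 10/13 = 40/182 = 20/91.

20/91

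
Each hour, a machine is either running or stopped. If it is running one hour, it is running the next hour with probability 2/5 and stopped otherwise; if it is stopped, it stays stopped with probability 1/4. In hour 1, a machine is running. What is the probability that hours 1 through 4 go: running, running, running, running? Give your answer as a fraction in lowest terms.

8/125

Hour 1 is given. For each transition, use the conditional probability from the current state:
P(running | running) = 2/5; P(running | running) = 2/5; P(running | running) = 2/5.
P = 2/5 × 2/5 × 2/5 = 8/125.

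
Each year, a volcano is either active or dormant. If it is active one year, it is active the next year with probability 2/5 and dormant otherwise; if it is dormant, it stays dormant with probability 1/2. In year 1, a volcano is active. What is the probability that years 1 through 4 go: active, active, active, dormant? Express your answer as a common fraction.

Year 1 is given. For each transition, use the conditional probability from the current state:
P(active | active) = 2/5; P(active | active) = 2/5; P(dormant | active) = 3/5.
P = 2/5 × 2/5 × 3/5 = 12/125.

12/125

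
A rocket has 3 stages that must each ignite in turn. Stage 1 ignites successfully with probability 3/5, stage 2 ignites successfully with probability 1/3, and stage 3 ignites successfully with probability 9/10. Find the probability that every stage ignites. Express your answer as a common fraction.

Each stage is reached only if all earlier stages succeed, so
P = 3/5 × 1/3 × 9/10 = 27/150 = 9/50.

9/50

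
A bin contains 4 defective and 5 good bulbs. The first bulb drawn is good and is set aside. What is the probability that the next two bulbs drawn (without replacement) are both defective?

3/14

After the first draw, 4 of the remaining 8 bulbs are defective.
P = 4/8 × 3/7 = 12/56 = 3/14.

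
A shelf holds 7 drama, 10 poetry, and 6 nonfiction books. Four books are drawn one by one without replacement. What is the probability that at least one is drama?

P(no drama) = 16/23 × 15/22 × 14/21 × 13/20 = 43680/212520 = 52/253.
P(at least one) = 1 − 52/253 = 201/253.

201/253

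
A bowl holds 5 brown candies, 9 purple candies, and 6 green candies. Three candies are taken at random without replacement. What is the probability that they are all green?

P(all green) = 6/20 × 5/19 × 4/18 = 120/6840 = 1/57.

1/57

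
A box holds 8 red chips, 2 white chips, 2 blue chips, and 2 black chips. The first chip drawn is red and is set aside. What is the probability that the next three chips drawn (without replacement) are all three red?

With the first chip removed, 7 red remain out of 13.
P = 7/13 × 6/12 × 5/11 = 210/1716 = 35/286.

35/286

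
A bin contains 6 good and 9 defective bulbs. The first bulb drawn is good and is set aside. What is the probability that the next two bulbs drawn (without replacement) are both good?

10/91

After the first draw, 5 of the remaining 14 bulbs are good.
P = 5/14 × 4/13 = 20/182 = 10/91.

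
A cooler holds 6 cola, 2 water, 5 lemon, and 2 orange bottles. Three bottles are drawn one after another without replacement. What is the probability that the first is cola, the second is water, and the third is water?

Chain rule:
P = 6/15 × 2/14 × 1/13 = 12/2730 = 2/455.

2/455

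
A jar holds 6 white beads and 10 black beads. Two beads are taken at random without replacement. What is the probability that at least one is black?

P(no black) = 6/16 × 5/15 = 30/240 = 1/8.
P(at least one) = 1 − 1/8 = 7/8.

7/8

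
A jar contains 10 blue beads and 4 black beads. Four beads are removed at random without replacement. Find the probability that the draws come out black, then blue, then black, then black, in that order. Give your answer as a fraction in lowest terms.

10/1001

Multiply the probability of each draw given the previous ones:
P = 4/14 × 10/13 × 3/12 × 2/11 = 240/24024 = 10/1001.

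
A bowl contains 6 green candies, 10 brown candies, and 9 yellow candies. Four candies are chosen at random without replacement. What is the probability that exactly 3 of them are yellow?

672/6325

One ordering (yellow drawn first) has probability 9/25 × 8/24 × 7/23 × 16/22 = 8064/303600 = 168/6325.
There are C(4,3) = 4 such orderings, each equally likely, so P = 4 × 168/6325 = 672/6325.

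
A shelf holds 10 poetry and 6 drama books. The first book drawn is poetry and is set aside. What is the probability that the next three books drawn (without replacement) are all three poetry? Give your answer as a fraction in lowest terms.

12/65

With the first book removed, 9 poetry remain out of 15.
P = 9/15 × 8/14 × 7/13 = 504/2730 = 12/65.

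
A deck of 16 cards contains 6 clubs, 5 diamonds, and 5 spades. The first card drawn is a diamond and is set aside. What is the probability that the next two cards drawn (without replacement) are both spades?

2/21

With the first card removed, 5 spades remain out of 15.
P = 5/15 × 4/14 = 20/210 = 2/21.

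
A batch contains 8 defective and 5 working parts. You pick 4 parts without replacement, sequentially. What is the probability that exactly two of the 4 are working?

One ordering (working drawn first) has probability 5/13 × 4/12 × 8/11 × 7/10 = 1120/17160 = 28/429.
There are C(4,2) = 6 such orderings, each equally likely, so P = 6 × 28/429 = 56/143.

56/143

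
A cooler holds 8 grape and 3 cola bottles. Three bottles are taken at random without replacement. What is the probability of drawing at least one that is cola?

P(no cola) = 8/11 × 7/10 × 6/9 = 336/990 = 56/165.
P(at least one) = 1 − 56/165 = 109/165.

109/165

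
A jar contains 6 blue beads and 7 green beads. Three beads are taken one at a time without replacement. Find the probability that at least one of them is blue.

P(no blue) = 7/13 × 6/12 × 5/11 = 210/1716 = 35/286.
P(at least one) = 1 − 35/286 = 251/286.

251/286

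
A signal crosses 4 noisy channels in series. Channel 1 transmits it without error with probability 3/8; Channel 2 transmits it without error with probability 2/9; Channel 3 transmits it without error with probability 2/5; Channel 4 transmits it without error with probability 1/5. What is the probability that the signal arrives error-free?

1/150

Each stage is reached only if all earlier stages succeed, so
P = 3/8 × 2/9 × 2/5 × 1/5 = 12/1800 = 1/150.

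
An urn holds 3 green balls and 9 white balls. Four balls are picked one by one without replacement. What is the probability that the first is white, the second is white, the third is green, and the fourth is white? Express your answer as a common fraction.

Multiply the probability of each draw given the previous ones:
P = 9/12 × 8/11 × 3/10 × 7/9 = 1512/11880 = 7/55.

7/55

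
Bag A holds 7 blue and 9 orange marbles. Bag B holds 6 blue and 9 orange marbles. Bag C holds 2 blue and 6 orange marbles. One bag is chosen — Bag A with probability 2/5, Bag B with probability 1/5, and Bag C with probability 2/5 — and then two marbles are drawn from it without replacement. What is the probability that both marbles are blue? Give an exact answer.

From Bag A: P(both blue) = (7/16)(6/15) = 7/40.
From Bag B: P(both blue) = (6/15)(5/14) = 1/7.
From Bag C: P(both blue) = (2/8)(1/7) = 1/28.
Total probability = (2/5)(7/40) + (1/5)(1/7) + (2/5)(1/28) = 79/700.

79/700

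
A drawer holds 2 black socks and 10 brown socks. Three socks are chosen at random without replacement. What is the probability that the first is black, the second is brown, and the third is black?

Chain rule:
P = 2/12 × 10/11 × 1/10 = 20/1320 = 1/66.

1/66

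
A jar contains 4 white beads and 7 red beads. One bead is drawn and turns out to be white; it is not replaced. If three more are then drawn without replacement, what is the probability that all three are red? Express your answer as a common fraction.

7/24

With the first bead removed, 7 red remain out of 10.
P = 7/10 × 6/9 × 5/8 = 210/720 = 7/24.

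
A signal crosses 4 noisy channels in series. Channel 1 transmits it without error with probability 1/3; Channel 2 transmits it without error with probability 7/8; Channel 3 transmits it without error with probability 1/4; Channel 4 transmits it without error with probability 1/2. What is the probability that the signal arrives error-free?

7/192

Multiplying along the chain,
P = 1/3 × 7/8 × 1/4 × 1/2 = 7/192.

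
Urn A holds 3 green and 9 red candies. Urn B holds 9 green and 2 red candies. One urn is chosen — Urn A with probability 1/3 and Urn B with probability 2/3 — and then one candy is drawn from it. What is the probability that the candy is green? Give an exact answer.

83/132

From Urn A: P(green) = 3/12.
From Urn B: P(green) = 9/11.
Total probability = (1/3)(3/12) + (2/3)(9/11) = 83/132.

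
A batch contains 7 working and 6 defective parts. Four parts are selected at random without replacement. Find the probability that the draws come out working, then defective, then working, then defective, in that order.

21/286

Multiply the probability of each draw given the previous ones:
P = 7/13 × 6/12 × 6/11 × 5/10 = 1260/17160 = 21/286.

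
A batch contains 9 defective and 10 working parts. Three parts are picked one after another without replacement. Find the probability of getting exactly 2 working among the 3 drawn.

135/323

One ordering (working drawn first) has probability 10/19 × 9/18 × 9/17 = 810/5814 = 45/323.
There are C(3,2) = 3 such orderings, each equally likely, so P = 3 × 45/323 = 135/323.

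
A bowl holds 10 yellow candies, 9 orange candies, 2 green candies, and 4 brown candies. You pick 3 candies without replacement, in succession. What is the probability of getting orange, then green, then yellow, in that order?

3/230

Chain rule:
P = 9/25 × 2/24 × 10/23 = 180/13800 = 3/230.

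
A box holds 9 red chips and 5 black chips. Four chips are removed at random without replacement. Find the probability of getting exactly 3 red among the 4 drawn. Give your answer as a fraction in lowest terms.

One ordering (red drawn first) has probability 9/14 × 8/13 × 7/12 × 5/11 = 2520/24024 = 15/143.
There are C(4,3) = 4 such orderings, each equally likely, so P = 4 × 15/143 = 60/143.

60/143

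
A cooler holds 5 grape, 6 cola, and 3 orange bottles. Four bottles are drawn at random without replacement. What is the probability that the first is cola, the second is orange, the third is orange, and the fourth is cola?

Multiply the probability of each draw given the previous ones:
P = 6/14 × 3/13 × 2/12 × 5/11 = 180/24024 = 15/2002.

15/2002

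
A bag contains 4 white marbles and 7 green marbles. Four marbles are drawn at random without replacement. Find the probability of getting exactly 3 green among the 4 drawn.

14/33

One ordering (green drawn first) has probability 7/11 × 6/10 × 5/9 × 4/8 = 840/7920 = 7/66.
There are C(4,3) = 4 such orderings, each equally likely, so P = 4 × 7/66 = 14/33.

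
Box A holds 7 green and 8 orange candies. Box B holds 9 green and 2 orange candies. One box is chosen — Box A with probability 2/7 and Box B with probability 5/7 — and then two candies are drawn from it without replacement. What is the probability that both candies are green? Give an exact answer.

From Box A: P(both green) = (7/15)(6/14) = 1/5.
From Box B: P(both green) = (9/11)(8/10) = 36/55.
Total probability = (2/7)(1/5) + (5/7)(36/55) = 202/385.

202/385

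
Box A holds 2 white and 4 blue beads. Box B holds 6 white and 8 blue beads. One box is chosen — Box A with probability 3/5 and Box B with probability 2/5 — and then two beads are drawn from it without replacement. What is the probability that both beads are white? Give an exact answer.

From Box A: P(both white) = (2/6)(1/5) = 1/15.
From Box B: P(both white) = (6/14)(5/13) = 15/91.
Total probability = (3/5)(1/15) + (2/5)(15/91) = 241/2275.

241/2275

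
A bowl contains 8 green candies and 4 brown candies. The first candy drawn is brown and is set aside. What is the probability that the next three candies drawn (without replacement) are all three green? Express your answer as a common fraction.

After the first draw, 8 of the remaining 11 candies are green.
P = 8/11 × 7/10 × 6/9 = 336/990 = 56/165.

56/165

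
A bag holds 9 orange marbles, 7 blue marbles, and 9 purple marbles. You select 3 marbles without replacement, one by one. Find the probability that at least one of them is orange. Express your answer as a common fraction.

87/115

P(no orange) = 16/25 × 15/24 × 14/23 = 3360/13800 = 28/115.
P(at least one) = 1 − 28/115 = 87/115.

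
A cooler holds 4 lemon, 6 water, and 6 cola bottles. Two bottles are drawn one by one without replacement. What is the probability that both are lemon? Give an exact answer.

1/20

P = 4/16 × 3/15 = 12/240 = 1/20.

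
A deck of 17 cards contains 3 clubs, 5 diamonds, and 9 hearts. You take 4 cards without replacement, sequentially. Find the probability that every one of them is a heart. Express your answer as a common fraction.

P(every draw is a heart) = 9/17 × 8/16 × 7/15 × 6/14 = 3024/57120 = 9/170.

9/170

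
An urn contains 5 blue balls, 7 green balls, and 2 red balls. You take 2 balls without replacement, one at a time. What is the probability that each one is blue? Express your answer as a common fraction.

10/91

P(all blue) = 5/14 × 4/13 = 20/182 = 10/91.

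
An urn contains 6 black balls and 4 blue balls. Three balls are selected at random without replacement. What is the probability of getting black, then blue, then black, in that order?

1/6

Multiply the probability of each draw given the previous ones:
P = 6/10 × 4/9 × 5/8 = 120/720 = 1/6.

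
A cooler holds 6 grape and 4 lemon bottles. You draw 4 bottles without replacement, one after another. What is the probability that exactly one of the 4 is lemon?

8/21

One ordering (lemon drawn first) has probability 4/10 × 6/9 × 5/8 × 4/7 = 480/5040 = 2/21.
There are C(4,1) = 4 such orderings, each equally likely, so P = 4 × 2/21 = 8/21.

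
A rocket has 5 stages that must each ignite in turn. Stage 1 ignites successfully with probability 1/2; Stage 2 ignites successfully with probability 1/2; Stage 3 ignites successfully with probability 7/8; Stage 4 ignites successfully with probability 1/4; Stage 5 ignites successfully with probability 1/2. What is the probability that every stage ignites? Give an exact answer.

7/256

The events are sequential, so multiply the conditional probabilities:
P = 1/2 × 1/2 × 7/8 × 1/4 × 1/2 = 7/256.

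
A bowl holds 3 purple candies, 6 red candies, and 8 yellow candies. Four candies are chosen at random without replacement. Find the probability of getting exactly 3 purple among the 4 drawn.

1/170

One ordering (purple drawn first) has probability 3/17 × 2/16 × 1/15 × 14/14 = 84/57120 = 1/680.
There are C(4,3) = 4 such orderings, each equally likely, so P = 4 × 1/680 = 1/170.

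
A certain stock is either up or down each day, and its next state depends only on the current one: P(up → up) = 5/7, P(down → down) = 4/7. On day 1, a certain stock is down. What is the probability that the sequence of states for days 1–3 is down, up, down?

Day 1 is given. For each transition, use the conditional probability from the current state:
P(up | down) = 3/7; P(down | up) = 2/7.
P = 3/7 × 2/7 = 6/49.

6/49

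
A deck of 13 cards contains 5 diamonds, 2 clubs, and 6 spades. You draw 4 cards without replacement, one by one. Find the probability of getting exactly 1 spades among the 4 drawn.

One ordering (a spade drawn first) has probability 6/13 × 7/12 × 6/11 × 5/10 = 1260/17160 = 21/286.
There are C(4,1) = 4 such orderings, each equally likely, so P = 4 × 21/286 = 42/143.

42/143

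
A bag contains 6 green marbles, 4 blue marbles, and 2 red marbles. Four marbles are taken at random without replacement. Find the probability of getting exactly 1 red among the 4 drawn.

16/33

One ordering (red drawn first) has probability 2/12 × 10/11 × 9/10 × 8/9 = 1440/11880 = 4/33.
There are C(4,1) = 4 such orderings, each equally likely, so P = 4 × 4/33 = 16/33.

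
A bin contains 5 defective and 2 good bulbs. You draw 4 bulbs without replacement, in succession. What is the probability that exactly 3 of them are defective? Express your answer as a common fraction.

4/7

One ordering (defective drawn first) has probability 5/7 × 4/6 × 3/5 × 2/4 = 120/840 = 1/7.
There are C(4,3) = 4 such orderings, each equally likely, so P = 4 × 1/7 = 4/7.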